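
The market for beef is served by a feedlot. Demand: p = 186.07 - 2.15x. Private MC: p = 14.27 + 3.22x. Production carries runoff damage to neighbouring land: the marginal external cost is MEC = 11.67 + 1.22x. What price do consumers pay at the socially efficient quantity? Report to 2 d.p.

Social marginal cost = private MC + MEC = 25.94 + 4.44x.
Set SMC = demand: 25.94 + 4.44x = 186.07 - 2.15x → x* = 24.2989.
Consumer price on the demand curve at x*: 186.07 − 2.15×24.2989 = 133.8274.

P = 133.83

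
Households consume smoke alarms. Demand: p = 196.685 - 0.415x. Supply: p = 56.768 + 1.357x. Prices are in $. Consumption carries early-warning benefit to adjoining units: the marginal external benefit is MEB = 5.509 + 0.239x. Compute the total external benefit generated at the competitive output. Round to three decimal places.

Market equilibrium (private): 56.768 + 1.357x = 196.685 - 0.415x → x_m = 78.9599.
Total external benefit = ∫₀^{x_m} (5.509 + 0.239x) dx = 5.509×78.9599 + ½×0.239×78.9599² = 1180.0327.

$1180.033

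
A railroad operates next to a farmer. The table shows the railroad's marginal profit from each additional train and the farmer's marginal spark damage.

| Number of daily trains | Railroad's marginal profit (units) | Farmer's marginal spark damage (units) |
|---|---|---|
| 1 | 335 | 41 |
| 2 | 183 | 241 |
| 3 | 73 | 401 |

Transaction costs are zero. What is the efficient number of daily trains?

Bargaining reaches the level where marginal profit last exceeds marginal spark damage.
That holds through level 1 (335 ≥ 41) but not at 2 (183 < 241).

1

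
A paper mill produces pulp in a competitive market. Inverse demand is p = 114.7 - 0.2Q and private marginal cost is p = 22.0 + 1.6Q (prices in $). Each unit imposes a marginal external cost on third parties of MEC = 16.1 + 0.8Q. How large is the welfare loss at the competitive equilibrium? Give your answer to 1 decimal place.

Market equilibrium (private): 22.0 + 1.6Q = 114.7 - 0.2Q → Q_m = 51.5000.
Social marginal cost = private MC + MEC = 38.1 + 2.4Q.
Set SMC = demand: 38.1 + 2.4Q = 114.7 - 0.2Q → Q* = 29.4615.
The loss is the area between SMC and demand from Q* to Q_m; with linear curves that's a triangle of height MEC(Q_m).
DWL = ½ × 22.0385 × 57.3000 = 631.4030.

DWL = $631.4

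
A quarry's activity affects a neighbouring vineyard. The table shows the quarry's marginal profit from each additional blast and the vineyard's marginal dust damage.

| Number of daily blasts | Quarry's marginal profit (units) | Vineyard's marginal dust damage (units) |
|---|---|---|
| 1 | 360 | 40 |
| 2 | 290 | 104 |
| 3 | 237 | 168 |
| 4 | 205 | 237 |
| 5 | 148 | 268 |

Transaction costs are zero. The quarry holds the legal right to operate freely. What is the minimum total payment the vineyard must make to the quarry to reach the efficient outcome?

353

Left alone the quarry would choose level 5 (marginal profit stays positive).
Efficient level: k* = 3 (marginal profit ≥ marginal dust damage through 3).
The vineyard must at least cover the quarry's forgone profit from cutting 5→3: 205 + 148 = 353.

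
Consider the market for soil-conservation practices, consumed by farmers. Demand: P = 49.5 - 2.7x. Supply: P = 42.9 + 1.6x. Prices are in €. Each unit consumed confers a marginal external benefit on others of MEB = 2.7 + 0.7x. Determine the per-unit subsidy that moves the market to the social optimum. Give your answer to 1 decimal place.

subsidy = €4.5 per unit

Social marginal benefit = demand + MEB = 52.2 - 2.0x.
Set SMB = MC: 52.2 - 2.0x = 42.9 + 1.6x → x* = 2.5833.
The Pigouvian subsidy equals MEB at x*: 2.7 + 0.7×2.5833 = 4.5083.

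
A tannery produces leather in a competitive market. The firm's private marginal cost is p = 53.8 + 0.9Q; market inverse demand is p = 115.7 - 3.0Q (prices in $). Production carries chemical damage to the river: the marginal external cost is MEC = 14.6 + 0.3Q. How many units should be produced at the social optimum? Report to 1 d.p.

Q* = 11.3

Social marginal cost = private MC + MEC = 68.4 + 1.2Q.
Set SMC = demand: 68.4 + 1.2Q = 115.7 - 3.0Q → Q* = 11.2619.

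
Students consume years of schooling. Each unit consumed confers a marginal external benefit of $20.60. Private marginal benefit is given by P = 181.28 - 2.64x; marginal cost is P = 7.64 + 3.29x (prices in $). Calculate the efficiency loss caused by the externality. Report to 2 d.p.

DWL = $35.78

Market equilibrium (private): 7.64 + 3.29x = 181.28 - 2.64x → x_m = 29.2816.
Social marginal benefit = demand + MEB = 201.88 - 2.64x.
Set SMB = MC: 201.88 - 2.64x = 7.64 + 3.29x → x* = 32.7555.
The loss is the area between SMB and MC from x* to x_m; with linear curves that's a triangle of height MEB(x_m).
DWL = ½ × 3.4739 × 20.6000 = 35.7812.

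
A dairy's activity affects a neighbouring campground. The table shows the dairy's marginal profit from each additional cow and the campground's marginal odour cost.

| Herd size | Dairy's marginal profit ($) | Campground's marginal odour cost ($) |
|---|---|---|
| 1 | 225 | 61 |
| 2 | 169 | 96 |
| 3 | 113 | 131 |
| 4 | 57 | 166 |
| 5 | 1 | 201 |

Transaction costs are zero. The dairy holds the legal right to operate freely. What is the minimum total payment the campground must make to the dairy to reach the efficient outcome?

Left alone the dairy would choose level 5 (marginal profit stays positive).
Efficient level: k* = 2 (marginal profit ≥ marginal odour cost through 2).
The campground must at least cover the dairy's forgone profit from cutting 5→2: 113 + 57 + 1 = 171.

$171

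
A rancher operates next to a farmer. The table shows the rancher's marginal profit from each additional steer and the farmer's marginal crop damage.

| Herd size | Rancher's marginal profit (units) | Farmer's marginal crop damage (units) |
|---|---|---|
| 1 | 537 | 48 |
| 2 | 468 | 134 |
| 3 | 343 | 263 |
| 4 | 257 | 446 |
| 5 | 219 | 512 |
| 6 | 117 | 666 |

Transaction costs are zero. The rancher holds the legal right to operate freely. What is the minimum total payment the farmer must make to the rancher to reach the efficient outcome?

Left alone the rancher would choose level 6 (marginal profit stays positive).
Efficient level: k* = 3 (marginal profit ≥ marginal crop damage through 3).
The farmer must at least cover the rancher's forgone profit from cutting 6→3: 257 + 219 + 117 = 593.

593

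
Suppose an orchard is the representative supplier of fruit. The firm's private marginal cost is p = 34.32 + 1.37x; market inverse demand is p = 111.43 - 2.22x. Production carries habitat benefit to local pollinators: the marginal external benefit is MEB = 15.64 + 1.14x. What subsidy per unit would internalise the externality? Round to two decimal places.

Social marginal cost = private MC − MEB = 18.68 + 0.23x.
Set SMC = demand: 18.68 + 0.23x = 111.43 - 2.22x → x* = 37.8571.
The Pigouvian subsidy equals MEB at x*: 15.64 + 1.14×37.8571 = 58.7971.

subsidy = 58.80 per unit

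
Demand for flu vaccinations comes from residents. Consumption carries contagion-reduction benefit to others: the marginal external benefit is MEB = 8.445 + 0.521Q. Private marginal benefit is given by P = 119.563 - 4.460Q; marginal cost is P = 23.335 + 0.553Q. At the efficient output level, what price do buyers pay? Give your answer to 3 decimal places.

Social marginal benefit = demand + MEB = 128.008 - 3.939Q.
Set SMB = MC: 128.008 - 3.939Q = 23.335 + 0.553Q → Q* = 23.3021.
Consumer price on the demand curve at Q*: 119.563 − 4.460×23.3021 = 15.6356.

P = 15.636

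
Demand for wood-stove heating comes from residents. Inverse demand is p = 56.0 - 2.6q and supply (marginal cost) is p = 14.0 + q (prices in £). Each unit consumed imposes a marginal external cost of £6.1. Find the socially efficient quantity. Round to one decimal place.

q* = 10.0

Social marginal benefit = demand − MEC = 49.9 - 2.6q.
Set SMB = MC: 49.9 - 2.6q = 14.0 + q → q* = 9.9722.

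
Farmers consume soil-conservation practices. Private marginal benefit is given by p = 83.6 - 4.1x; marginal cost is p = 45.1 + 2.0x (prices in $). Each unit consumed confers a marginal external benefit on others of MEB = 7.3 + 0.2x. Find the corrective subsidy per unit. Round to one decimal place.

subsidy = $8.9 per unit

Social marginal benefit = demand + MEB = 90.9 - 3.9x.
Set SMB = MC: 90.9 - 3.9x = 45.1 + 2.0x → x* = 7.7627.
The Pigouvian subsidy equals MEB at x*: 7.3 + 0.2×7.7627 = 8.8525.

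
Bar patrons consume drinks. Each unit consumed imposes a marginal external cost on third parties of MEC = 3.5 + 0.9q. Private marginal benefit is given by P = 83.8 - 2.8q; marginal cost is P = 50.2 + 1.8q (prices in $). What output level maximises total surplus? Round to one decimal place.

q* = 5.5

Social marginal benefit = demand − MEC = 80.3 - 3.7q.
Set SMB = MC: 80.3 - 3.7q = 50.2 + 1.8q → q* = 5.4727.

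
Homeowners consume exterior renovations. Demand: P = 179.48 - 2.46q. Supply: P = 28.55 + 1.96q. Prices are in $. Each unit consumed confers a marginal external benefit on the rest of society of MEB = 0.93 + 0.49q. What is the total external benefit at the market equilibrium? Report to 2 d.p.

$317.43

Market equilibrium (private): 28.55 + 1.96q = 179.48 - 2.46q → q_m = 34.1471.
Total external benefit = ∫₀^{q_m} (0.93 + 0.49q) dq = 0.93×34.1471 + ½×0.49×34.1471² = 317.4328.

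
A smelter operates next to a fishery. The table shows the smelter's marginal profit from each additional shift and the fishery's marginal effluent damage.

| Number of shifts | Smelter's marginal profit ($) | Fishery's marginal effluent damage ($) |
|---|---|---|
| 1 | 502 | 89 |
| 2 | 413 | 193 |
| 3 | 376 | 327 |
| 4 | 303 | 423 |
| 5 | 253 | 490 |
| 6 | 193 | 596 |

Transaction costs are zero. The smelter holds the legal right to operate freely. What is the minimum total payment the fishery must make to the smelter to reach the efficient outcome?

Left alone the smelter would choose level 6 (marginal profit stays positive).
Efficient level: k* = 3 (marginal profit ≥ marginal effluent damage through 3).
The fishery must at least cover the smelter's forgone profit from cutting 6→3: 303 + 253 + 193 = 749.

$749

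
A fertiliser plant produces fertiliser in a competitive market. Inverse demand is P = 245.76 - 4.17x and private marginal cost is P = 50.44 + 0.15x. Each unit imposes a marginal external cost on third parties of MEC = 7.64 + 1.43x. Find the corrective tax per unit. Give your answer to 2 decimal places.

tax = 54.32 per unit

Social marginal cost = private MC + MEC = 58.08 + 1.58x.
Set SMC = demand: 58.08 + 1.58x = 245.76 - 4.17x → x* = 32.6400.
The Pigouvian tax equals MEC at x*: 7.64 + 1.43×32.6400 = 54.3152.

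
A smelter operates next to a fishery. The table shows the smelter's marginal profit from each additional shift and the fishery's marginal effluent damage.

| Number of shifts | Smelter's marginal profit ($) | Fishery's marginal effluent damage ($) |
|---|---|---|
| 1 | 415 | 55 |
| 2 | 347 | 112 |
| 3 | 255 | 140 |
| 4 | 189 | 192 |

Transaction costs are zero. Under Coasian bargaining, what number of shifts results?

Bargaining reaches the level where marginal profit last exceeds marginal effluent damage.
That holds through level 3 (255 ≥ 140) but not at 4 (189 < 192).

3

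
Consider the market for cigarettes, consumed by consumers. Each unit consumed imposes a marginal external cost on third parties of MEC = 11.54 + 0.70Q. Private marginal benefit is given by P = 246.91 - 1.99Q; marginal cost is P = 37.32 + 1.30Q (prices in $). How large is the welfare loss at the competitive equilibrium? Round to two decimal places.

DWL = $394.86

Market equilibrium (private): 37.32 + 1.30Q = 246.91 - 1.99Q → Q_m = 63.7052.
Social marginal benefit = demand − MEC = 235.37 - 2.69Q.
Set SMB = MC: 235.37 - 2.69Q = 37.32 + 1.30Q → Q* = 49.6366.
The welfare-loss triangle has base |Q_m − Q*| and height MEC(Q_m) (the vertical gap between SMB and MC is zero at Q* and MEC at Q_m).
DWL = ½ × 14.0686 × 56.1336 = 394.8606.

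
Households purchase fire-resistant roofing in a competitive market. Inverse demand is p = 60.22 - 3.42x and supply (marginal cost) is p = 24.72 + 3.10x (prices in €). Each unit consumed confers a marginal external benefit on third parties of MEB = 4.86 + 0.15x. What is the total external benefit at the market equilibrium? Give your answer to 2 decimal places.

€28.69

Market equilibrium (private): 24.72 + 3.10x = 60.22 - 3.42x → x_m = 5.4448.
Total external benefit = ∫₀^{x_m} (4.86 + 0.15x) dx = 4.86×5.4448 + ½×0.15×5.4448² = 28.6852.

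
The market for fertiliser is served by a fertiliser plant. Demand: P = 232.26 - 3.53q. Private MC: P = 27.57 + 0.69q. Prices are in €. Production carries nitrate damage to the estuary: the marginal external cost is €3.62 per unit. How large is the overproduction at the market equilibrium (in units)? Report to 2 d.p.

0.86 units

Market equilibrium (private): 27.57 + 0.69q = 232.26 - 3.53q → q_m = 48.5047.
Social marginal cost = private MC + MEC = 31.19 + 0.69q.
Set SMC = demand: 31.19 + 0.69q = 232.26 - 3.53q → q* = 47.6469.
Gap = |48.5047 − 47.6469| = 0.8578.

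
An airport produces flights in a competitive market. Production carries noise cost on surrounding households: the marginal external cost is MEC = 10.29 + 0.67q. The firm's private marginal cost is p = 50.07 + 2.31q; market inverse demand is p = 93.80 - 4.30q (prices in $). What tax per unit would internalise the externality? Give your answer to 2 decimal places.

Social marginal cost = private MC + MEC = 60.36 + 2.98q.
Set SMC = demand: 60.36 + 2.98q = 93.80 - 4.30q → q* = 4.5934.
The Pigouvian tax equals MEC at q*: 10.29 + 0.67×4.5934 = 13.3676.

tax = $13.37 per unit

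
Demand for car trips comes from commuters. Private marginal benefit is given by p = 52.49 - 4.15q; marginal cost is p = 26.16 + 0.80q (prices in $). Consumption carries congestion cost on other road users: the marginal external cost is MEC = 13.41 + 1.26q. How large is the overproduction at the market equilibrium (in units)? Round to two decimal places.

Market equilibrium (private): 26.16 + 0.80q = 52.49 - 4.15q → q_m = 5.3192.
Social marginal benefit = demand − MEC = 39.08 - 5.41q.
Set SMB = MC: 39.08 - 5.41q = 26.16 + 0.80q → q* = 2.0805.
Gap = |5.3192 − 2.0805| = 3.2387.

3.24 units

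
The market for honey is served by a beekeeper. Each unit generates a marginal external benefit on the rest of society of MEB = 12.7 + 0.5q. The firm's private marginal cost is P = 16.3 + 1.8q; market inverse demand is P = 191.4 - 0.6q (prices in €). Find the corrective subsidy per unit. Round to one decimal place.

Social marginal cost = private MC − MEB = 3.6 + 1.3q.
Set SMC = demand: 3.6 + 1.3q = 191.4 - 0.6q → q* = 98.8421.
The Pigouvian subsidy equals MEB at q*: 12.7 + 0.5×98.8421 = 62.1211.

subsidy = €62.1 per unit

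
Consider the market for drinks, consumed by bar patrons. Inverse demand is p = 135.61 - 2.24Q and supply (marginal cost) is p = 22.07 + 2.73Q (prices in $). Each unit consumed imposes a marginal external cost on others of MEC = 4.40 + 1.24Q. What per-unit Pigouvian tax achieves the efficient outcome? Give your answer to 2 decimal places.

Social marginal benefit = demand − MEC = 131.21 - 3.48Q.
Set SMB = MC: 131.21 - 3.48Q = 22.07 + 2.73Q → Q* = 17.5749.
The Pigouvian tax equals MEC at Q*: 4.40 + 1.24×17.5749 = 26.1929.

tax = $26.19 per unit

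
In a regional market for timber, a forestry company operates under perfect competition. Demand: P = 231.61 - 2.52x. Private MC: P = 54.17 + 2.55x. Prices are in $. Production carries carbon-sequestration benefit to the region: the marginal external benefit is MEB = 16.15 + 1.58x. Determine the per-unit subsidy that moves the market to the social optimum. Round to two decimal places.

Social marginal cost = private MC − MEB = 38.02 + 0.97x.
Set SMC = demand: 38.02 + 0.97x = 231.61 - 2.52x → x* = 55.4699.
The Pigouvian subsidy equals MEB at x*: 16.15 + 1.58×55.4699 = 103.7924.

subsidy = $103.79 per unit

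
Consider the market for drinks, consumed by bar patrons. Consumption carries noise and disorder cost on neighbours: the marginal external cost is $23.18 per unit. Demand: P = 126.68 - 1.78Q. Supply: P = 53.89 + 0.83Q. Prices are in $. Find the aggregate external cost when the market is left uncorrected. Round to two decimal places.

Market equilibrium (private): 53.89 + 0.83Q = 126.68 - 1.78Q → Q_m = 27.8889.
Total external cost = MEC × Q_m = 23.18 × 27.8889 = 646.4647.

$646.46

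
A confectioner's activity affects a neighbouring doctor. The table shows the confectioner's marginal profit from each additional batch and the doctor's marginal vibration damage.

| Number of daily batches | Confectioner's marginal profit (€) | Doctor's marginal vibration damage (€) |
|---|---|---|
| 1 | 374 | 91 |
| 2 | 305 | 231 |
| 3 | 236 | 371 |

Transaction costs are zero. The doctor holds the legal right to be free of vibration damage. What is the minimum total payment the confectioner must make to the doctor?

Efficient level: marginal profit ≥ marginal vibration damage through level 2, so k* = 2.
With the doctor holding the right, the confectioner must at least compensate total damage at k*: 91 + 231 = 322.

€322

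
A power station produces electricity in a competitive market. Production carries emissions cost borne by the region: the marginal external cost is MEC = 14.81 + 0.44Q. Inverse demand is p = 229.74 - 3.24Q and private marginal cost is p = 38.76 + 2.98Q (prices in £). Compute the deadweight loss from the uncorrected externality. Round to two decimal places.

DWL = £60.21

Market equilibrium (private): 38.76 + 2.98Q = 229.74 - 3.24Q → Q_m = 30.7042.
Social marginal cost = private MC + MEC = 53.57 + 3.42Q.
Set SMC = demand: 53.57 + 3.42Q = 229.74 - 3.24Q → Q* = 26.4520.
Between Q* and Q_m the wedge SMC − demand runs linearly from 0 to MEC(Q_m), so the loss is a triangle.
DWL = ½ × 4.2522 × 28.3198 = 60.2107.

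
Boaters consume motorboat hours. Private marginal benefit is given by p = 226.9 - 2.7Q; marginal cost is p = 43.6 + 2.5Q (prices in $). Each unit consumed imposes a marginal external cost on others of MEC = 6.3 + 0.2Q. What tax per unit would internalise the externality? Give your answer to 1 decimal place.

Social marginal benefit = demand − MEC = 220.6 - 2.9Q.
Set SMB = MC: 220.6 - 2.9Q = 43.6 + 2.5Q → Q* = 32.7778.
The Pigouvian tax equals MEC at Q*: 6.3 + 0.2×32.7778 = 12.8556.

tax = $12.9 per unit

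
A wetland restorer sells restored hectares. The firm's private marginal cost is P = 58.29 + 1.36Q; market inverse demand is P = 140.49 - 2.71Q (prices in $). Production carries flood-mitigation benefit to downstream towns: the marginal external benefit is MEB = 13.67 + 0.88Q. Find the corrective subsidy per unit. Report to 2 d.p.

subsidy = $40.12 per unit

Social marginal cost = private MC − MEB = 44.62 + 0.48Q.
Set SMC = demand: 44.62 + 0.48Q = 140.49 - 2.71Q → Q* = 30.0533.
The Pigouvian subsidy equals MEB at Q*: 13.67 + 0.88×30.0533 = 40.1169.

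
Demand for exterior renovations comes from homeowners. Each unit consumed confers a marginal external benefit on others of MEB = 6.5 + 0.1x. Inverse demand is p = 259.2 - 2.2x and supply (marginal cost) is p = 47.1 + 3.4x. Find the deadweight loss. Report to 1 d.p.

Market equilibrium (private): 47.1 + 3.4x = 259.2 - 2.2x → x_m = 37.8750.
Social marginal benefit = demand + MEB = 265.7 - 2.1x.
Set SMB = MC: 265.7 - 2.1x = 47.1 + 3.4x → x* = 39.7455.
The loss is the area between SMB and MC from x* to x_m; with linear curves that's a triangle of height MEB(x_m).
DWL = ½ × 1.8705 × 10.2875 = 9.6214.

DWL = 9.6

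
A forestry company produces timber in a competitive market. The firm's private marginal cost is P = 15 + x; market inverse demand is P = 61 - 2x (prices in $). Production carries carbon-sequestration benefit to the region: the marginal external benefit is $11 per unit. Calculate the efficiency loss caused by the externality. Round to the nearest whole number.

Market equilibrium (private): 15 + x = 61 - 2x → x_m = 15.3333.
Social marginal cost = private MC − MEB = 4 + x.
Set SMC = demand: 4 + x = 61 - 2x → x* = 19.0000.
Height of the DWL triangle at x_m is demand(x_m) − SMC(x_m) = MEB(x_m) = 11.0000.
DWL = ½ × 3.6667 × 11.0000 = 20.1669.

DWL = $20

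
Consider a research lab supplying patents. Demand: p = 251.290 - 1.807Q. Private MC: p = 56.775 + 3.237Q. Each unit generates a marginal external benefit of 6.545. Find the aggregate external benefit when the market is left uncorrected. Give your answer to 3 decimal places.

252.399

Market equilibrium (private): 56.775 + 3.237Q = 251.290 - 1.807Q → Q_m = 38.5636.
Total external benefit = MEB × Q_m = 6.545 × 38.5636 = 252.3988.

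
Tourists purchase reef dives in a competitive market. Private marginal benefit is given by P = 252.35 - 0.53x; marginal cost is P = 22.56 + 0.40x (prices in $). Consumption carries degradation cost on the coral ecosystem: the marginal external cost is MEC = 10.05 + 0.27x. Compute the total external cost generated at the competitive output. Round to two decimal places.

$10725.17

Market equilibrium (private): 22.56 + 0.40x = 252.35 - 0.53x → x_m = 247.0860.
Total external cost = ∫₀^{x_m} (10.05 + 0.27x) dx = 10.05×247.0860 + ½×0.27×247.0860² = 10725.1656.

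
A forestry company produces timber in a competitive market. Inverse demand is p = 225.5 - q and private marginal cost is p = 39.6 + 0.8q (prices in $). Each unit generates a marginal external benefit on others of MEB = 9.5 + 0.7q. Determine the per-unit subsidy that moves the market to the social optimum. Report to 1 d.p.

subsidy = $133.8 per unit

Social marginal cost = private MC − MEB = 30.1 + 0.1q.
Set SMC = demand: 30.1 + 0.1q = 225.5 - q → q* = 177.6364.
The Pigouvian subsidy equals MEB at q*: 9.5 + 0.7×177.6364 = 133.8455.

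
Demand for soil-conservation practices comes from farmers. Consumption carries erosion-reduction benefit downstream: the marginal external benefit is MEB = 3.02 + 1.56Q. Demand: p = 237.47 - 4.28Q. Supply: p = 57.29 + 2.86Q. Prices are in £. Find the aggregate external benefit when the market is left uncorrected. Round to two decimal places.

Market equilibrium (private): 57.29 + 2.86Q = 237.47 - 4.28Q → Q_m = 25.2353.
Total external benefit = ∫₀^{Q_m} (3.02 + 1.56Q) dQ = 3.02×25.2353 + ½×1.56×25.2353² = 572.9305.

£572.93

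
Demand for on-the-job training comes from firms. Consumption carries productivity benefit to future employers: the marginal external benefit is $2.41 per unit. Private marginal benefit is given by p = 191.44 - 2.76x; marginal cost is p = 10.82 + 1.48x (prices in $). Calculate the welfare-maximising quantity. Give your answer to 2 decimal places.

Social marginal benefit = demand + MEB = 193.85 - 2.76x.
Set SMB = MC: 193.85 - 2.76x = 10.82 + 1.48x → x* = 43.1675.

x* = 43.17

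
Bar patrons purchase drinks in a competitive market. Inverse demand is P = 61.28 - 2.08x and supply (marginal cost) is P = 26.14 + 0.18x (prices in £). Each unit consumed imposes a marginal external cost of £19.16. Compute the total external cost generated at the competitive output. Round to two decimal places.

Market equilibrium (private): 26.14 + 0.18x = 61.28 - 2.08x → x_m = 15.5487.
Total external cost = MEC × x_m = 19.16 × 15.5487 = 297.9131.

£297.91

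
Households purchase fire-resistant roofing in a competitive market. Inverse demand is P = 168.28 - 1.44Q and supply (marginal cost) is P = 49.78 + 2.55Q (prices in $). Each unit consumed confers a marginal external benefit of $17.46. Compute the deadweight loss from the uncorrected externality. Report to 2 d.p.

DWL = $38.20

Market equilibrium (private): 49.78 + 2.55Q = 168.28 - 1.44Q → Q_m = 29.6992.
Social marginal benefit = demand + MEB = 185.74 - 1.44Q.
Set SMB = MC: 185.74 - 1.44Q = 49.78 + 2.55Q → Q* = 34.0752.
Between Q* and Q_m the wedge SMB − MC runs linearly from 0 to MEB(Q_m), so the loss is a triangle.
DWL = ½ × 4.3760 × 17.4600 = 38.2025.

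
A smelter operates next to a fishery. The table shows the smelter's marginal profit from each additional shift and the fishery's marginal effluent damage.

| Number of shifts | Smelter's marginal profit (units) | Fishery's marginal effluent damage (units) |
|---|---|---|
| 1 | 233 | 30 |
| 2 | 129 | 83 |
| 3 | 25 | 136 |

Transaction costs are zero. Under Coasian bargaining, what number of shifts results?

Bargaining reaches the level where marginal profit last exceeds marginal effluent damage.
That holds through level 2 (129 ≥ 83) but not at 3 (25 < 136).

2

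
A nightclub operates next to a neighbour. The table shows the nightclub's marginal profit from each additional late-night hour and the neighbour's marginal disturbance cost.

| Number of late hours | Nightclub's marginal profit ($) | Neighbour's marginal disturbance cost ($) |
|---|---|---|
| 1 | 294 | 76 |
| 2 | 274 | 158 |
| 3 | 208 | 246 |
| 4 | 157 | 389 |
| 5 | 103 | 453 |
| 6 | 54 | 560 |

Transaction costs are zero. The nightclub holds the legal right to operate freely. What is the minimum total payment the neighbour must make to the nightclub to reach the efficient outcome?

Left alone the nightclub would choose level 6 (marginal profit stays positive).
Efficient level: k* = 2 (marginal profit ≥ marginal disturbance cost through 2).
The neighbour must at least cover the nightclub's forgone profit from cutting 6→2: 208 + 157 + 103 + 54 = 522.

$522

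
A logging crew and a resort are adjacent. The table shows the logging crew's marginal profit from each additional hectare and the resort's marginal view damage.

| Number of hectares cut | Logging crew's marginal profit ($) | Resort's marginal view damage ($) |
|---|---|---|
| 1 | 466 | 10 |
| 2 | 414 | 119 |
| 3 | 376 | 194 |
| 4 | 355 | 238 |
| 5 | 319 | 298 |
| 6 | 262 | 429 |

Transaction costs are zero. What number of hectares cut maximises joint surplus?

Bargaining reaches the level where marginal profit last exceeds marginal view damage.
That holds through level 5 (319 ≥ 298) but not at 6 (262 < 429).

5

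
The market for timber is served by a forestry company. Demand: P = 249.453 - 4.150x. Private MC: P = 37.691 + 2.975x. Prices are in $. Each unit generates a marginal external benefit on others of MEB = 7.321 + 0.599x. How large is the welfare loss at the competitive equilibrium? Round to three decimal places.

DWL = $48.361

Market equilibrium (private): 37.691 + 2.975x = 249.453 - 4.150x → x_m = 29.7210.
Social marginal cost = private MC − MEB = 30.370 + 2.376x.
Set SMC = demand: 30.370 + 2.376x = 249.453 - 4.150x → x* = 33.5708.
Height of the DWL triangle at x_m is demand(x_m) − SMC(x_m) = MEB(x_m) = 25.1239.
DWL = ½ × 3.8498 × 25.1239 = 48.3610.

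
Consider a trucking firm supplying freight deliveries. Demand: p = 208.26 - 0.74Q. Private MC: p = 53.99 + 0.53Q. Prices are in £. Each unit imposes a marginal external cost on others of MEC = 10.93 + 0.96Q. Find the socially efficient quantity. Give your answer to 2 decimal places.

Q* = 64.28

Social marginal cost = private MC + MEC = 64.92 + 1.49Q.
Set SMC = demand: 64.92 + 1.49Q = 208.26 - 0.74Q → Q* = 64.2780.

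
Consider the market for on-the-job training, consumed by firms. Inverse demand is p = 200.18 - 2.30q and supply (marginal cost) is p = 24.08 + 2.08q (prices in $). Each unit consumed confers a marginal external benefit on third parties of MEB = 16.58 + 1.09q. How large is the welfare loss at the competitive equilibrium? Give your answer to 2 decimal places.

DWL = $554.50

Market equilibrium (private): 24.08 + 2.08q = 200.18 - 2.30q → q_m = 40.2055.
Social marginal benefit = demand + MEB = 216.76 - 1.21q.
Set SMB = MC: 216.76 - 1.21q = 24.08 + 2.08q → q* = 58.5653.
Height of the DWL triangle at q_m is SMB(q_m) − MC(q_m) = MEB(q_m) = 60.4040.
DWL = ½ × 18.3598 × 60.4040 = 554.5027.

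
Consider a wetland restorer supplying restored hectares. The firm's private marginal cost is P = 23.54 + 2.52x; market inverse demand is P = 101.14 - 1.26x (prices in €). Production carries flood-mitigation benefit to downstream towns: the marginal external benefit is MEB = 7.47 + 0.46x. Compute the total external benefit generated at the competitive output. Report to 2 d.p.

€250.28

Market equilibrium (private): 23.54 + 2.52x = 101.14 - 1.26x → x_m = 20.5291.
Total external benefit = ∫₀^{x_m} (7.47 + 0.46x) dx = 7.47×20.5291 + ½×0.46×20.5291² = 250.2845.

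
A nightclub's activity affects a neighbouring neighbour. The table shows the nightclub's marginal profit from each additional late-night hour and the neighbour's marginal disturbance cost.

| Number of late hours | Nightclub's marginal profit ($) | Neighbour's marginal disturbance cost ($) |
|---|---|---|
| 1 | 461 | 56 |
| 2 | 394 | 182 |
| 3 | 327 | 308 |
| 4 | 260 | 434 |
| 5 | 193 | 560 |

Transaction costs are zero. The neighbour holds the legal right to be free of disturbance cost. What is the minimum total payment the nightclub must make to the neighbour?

$546

Efficient level: marginal profit ≥ marginal disturbance cost through level 3, so k* = 3.
With the neighbour holding the right, the nightclub must at least compensate total damage at k*: 56 + 182 + 308 = 546.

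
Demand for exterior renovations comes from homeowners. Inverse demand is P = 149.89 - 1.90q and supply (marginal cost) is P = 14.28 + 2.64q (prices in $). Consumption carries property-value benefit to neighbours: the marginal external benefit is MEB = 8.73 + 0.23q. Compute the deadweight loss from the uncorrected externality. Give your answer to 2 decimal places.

Market equilibrium (private): 14.28 + 2.64q = 149.89 - 1.90q → q_m = 29.8700.
Social marginal benefit = demand + MEB = 158.62 - 1.67q.
Set SMB = MC: 158.62 - 1.67q = 14.28 + 2.64q → q* = 33.4896.
The loss is the area between SMB and MC from q* to q_m; with linear curves that's a triangle of height MEB(q_m).
DWL = ½ × 3.6196 × 15.6001 = 28.2331.

DWL = $28.23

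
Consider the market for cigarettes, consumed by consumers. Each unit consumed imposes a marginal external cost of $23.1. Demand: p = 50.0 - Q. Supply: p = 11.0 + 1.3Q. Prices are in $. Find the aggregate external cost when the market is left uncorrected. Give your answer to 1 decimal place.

$391.7

Market equilibrium (private): 11.0 + 1.3Q = 50.0 - Q → Q_m = 16.9565.
Total external cost = MEC × Q_m = 23.1 × 16.9565 = 391.6952.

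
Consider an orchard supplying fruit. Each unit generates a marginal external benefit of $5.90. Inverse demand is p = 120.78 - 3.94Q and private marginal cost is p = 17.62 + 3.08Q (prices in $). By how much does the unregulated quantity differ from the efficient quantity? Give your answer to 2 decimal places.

Market equilibrium (private): 17.62 + 3.08Q = 120.78 - 3.94Q → Q_m = 14.6952.
Social marginal cost = private MC − MEB = 11.72 + 3.08Q.
Set SMC = demand: 11.72 + 3.08Q = 120.78 - 3.94Q → Q* = 15.5356.
Gap = |14.6952 − 15.5356| = 0.8404.

0.84 units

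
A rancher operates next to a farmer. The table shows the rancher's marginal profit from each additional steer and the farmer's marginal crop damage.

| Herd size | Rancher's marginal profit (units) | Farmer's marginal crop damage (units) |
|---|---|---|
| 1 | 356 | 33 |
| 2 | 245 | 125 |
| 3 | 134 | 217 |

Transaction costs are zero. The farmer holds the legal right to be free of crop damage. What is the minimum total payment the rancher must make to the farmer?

158

Efficient level: marginal profit ≥ marginal crop damage through level 2, so k* = 2.
With the farmer holding the right, the rancher must at least compensate total damage at k*: 33 + 125 = 158.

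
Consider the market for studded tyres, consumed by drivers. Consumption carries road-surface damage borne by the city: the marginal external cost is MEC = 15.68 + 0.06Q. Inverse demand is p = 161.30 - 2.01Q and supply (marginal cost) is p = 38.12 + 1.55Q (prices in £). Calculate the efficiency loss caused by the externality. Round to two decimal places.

DWL = £43.55

Market equilibrium (private): 38.12 + 1.55Q = 161.30 - 2.01Q → Q_m = 34.6011.
Social marginal benefit = demand − MEC = 145.62 - 2.07Q.
Set SMB = MC: 145.62 - 2.07Q = 38.12 + 1.55Q → Q* = 29.6961.
Height of the DWL triangle at Q_m is MC(Q_m) − SMB(Q_m) = MEC(Q_m) = 17.7561.
DWL = ½ × 4.9050 × 17.7561 = 43.5468.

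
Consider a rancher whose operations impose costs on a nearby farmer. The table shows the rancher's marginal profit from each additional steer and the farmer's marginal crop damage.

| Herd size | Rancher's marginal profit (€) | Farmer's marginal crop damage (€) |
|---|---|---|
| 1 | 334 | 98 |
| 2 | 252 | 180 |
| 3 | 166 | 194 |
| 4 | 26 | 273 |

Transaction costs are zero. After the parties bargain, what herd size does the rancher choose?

2

Bargaining reaches the level where marginal profit last exceeds marginal crop damage.
That holds through level 2 (252 ≥ 180) but not at 3 (166 < 194).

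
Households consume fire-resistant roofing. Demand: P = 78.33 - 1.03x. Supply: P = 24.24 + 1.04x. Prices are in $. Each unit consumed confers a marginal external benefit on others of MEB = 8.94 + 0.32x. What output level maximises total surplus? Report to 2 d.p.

Social marginal benefit = demand + MEB = 87.27 - 0.71x.
Set SMB = MC: 87.27 - 0.71x = 24.24 + 1.04x → x* = 36.0171.

x* = 36.02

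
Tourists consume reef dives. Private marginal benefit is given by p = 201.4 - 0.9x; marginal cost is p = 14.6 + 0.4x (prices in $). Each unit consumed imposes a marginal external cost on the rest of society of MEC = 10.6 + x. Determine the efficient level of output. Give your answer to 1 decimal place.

x* = 76.6

Social marginal benefit = demand − MEC = 190.8 - 1.9x.
Set SMB = MC: 190.8 - 1.9x = 14.6 + 0.4x → x* = 76.6087.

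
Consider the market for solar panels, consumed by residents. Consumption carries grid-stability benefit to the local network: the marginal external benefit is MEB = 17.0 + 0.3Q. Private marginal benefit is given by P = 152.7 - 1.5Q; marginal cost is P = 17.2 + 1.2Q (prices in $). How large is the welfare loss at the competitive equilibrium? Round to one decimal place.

DWL = $214.1

Market equilibrium (private): 17.2 + 1.2Q = 152.7 - 1.5Q → Q_m = 50.1852.
Social marginal benefit = demand + MEB = 169.7 - 1.2Q.
Set SMB = MC: 169.7 - 1.2Q = 17.2 + 1.2Q → Q* = 63.5417.
The loss is the area between SMB and MC from Q* to Q_m; with linear curves that's a triangle of height MEB(Q_m).
DWL = ½ × 13.3565 × 32.0556 = 214.0753.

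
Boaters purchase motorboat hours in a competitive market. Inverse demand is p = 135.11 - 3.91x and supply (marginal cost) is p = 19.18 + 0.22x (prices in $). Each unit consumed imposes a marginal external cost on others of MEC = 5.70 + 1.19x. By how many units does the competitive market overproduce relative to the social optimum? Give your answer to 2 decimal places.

Market equilibrium (private): 19.18 + 0.22x = 135.11 - 3.91x → x_m = 28.0702.
Social marginal benefit = demand − MEC = 129.41 - 5.10x.
Set SMB = MC: 129.41 - 5.10x = 19.18 + 0.22x → x* = 20.7199.
Gap = |28.0702 − 20.7199| = 7.3503.

7.35 units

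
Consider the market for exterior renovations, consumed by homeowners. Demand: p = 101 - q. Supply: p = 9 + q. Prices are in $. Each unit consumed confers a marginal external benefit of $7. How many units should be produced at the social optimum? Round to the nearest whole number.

q* = 50

Social marginal benefit = demand + MEB = 108 - q.
Set SMB = MC: 108 - q = 9 + q → q* = 49.5000.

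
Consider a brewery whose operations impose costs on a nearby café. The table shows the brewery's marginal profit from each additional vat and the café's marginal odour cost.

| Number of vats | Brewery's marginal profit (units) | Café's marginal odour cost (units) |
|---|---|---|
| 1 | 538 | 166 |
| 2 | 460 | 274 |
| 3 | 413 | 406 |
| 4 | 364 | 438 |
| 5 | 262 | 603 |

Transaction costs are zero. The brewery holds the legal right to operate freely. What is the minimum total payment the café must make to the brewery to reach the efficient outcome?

Left alone the brewery would choose level 5 (marginal profit stays positive).
Efficient level: k* = 3 (marginal profit ≥ marginal odour cost through 3).
The café must at least cover the brewery's forgone profit from cutting 5→3: 364 + 262 = 626.

626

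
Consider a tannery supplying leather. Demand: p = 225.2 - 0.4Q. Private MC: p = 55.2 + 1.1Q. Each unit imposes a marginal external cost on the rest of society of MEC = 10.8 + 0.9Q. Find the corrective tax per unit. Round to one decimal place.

Social marginal cost = private MC + MEC = 66.0 + 2.0Q.
Set SMC = demand: 66.0 + 2.0Q = 225.2 - 0.4Q → Q* = 66.3333.
The Pigouvian tax equals MEC at Q*: 10.8 + 0.9×66.3333 = 70.5000.

tax = 70.5 per unit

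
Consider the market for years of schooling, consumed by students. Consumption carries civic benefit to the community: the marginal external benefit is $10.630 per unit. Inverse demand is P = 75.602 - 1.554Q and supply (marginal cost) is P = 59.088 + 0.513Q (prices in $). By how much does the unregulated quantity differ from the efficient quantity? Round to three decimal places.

Market equilibrium (private): 59.088 + 0.513Q = 75.602 - 1.554Q → Q_m = 7.9894.
Social marginal benefit = demand + MEB = 86.232 - 1.554Q.
Set SMB = MC: 86.232 - 1.554Q = 59.088 + 0.513Q → Q* = 13.1321.
Gap = |7.9894 − 13.1321| = 5.1427.

5.143 units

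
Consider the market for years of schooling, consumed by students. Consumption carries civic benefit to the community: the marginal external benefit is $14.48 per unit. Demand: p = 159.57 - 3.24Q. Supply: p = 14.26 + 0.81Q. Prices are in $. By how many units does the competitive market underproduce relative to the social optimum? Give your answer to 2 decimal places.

3.58 units

Market equilibrium (private): 14.26 + 0.81Q = 159.57 - 3.24Q → Q_m = 35.8790.
Social marginal benefit = demand + MEB = 174.05 - 3.24Q.
Set SMB = MC: 174.05 - 3.24Q = 14.26 + 0.81Q → Q* = 39.4543.
Gap = |35.8790 − 39.4543| = 3.5753.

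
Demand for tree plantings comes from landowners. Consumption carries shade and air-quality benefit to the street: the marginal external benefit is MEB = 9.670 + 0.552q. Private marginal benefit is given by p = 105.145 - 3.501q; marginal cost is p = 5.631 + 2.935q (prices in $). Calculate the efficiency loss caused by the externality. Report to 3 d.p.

DWL = $28.163

Market equilibrium (private): 5.631 + 2.935q = 105.145 - 3.501q → q_m = 15.4621.
Social marginal benefit = demand + MEB = 114.815 - 2.949q.
Set SMB = MC: 114.815 - 2.949q = 5.631 + 2.935q → q* = 18.5561.
Height of the DWL triangle at q_m is SMB(q_m) − MC(q_m) = MEB(q_m) = 18.2051.
DWL = ½ × 3.0940 × 18.2051 = 28.1633.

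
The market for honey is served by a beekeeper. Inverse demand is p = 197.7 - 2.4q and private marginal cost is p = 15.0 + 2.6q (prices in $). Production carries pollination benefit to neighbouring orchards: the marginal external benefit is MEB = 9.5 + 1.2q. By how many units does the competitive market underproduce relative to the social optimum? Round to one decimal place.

Market equilibrium (private): 15.0 + 2.6q = 197.7 - 2.4q → q_m = 36.5400.
Social marginal cost = private MC − MEB = 5.5 + 1.4q.
Set SMC = demand: 5.5 + 1.4q = 197.7 - 2.4q → q* = 50.5789.
Gap = |36.5400 − 50.5789| = 14.0389.

14.0 units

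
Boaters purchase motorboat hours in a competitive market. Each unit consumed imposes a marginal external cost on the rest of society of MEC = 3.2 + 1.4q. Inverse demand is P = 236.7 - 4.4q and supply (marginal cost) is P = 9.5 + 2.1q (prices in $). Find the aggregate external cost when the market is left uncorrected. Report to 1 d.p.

Market equilibrium (private): 9.5 + 2.1q = 236.7 - 4.4q → q_m = 34.9538.
Total external cost = ∫₀^{q_m} (3.2 + 1.4q) dq = 3.2×34.9538 + ½×1.4×34.9538² = 967.0899.

$967.1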